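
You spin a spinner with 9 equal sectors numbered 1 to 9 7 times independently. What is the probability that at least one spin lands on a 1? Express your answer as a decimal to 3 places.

0.562

P(no spin lands on a 1) = (8/9)^7 ≈ 0.438.
P(at least one) = 1 − 0.438 = 0.562.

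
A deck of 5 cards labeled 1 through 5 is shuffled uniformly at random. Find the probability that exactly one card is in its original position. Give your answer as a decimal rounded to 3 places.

0.375

Choose which one is fixed: C(5,1) = 5 ways.
The remaining 4 must have no fixed point: D(4) = 9.
P = 5·9/120 = 3/8 ≈ 0.375.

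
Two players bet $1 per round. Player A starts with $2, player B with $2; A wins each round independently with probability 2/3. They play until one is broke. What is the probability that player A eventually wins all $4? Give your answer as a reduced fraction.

4/5

Let r = q/p = (1/3)/(2/3) = 1/2. The recurrence P(i) = p·P(i+1) + q·P(i−1) with P(0)=0, P(4)=1 gives P(i) = (1 − r^i)/(1 − r^4).
P(2) = (1 − (1/2)^2) / (1 − (1/2)^4) = 4/5.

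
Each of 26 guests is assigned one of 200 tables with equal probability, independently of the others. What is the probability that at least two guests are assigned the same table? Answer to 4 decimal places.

It's easier to compute the probability that all 26 are distinct.
P(all distinct) = 200/200 · 199/200 · ··· · 175/200 ≈ 0.1829.
So the probability of at least one match is 1 − 0.1829 = 0.8171.

0.8171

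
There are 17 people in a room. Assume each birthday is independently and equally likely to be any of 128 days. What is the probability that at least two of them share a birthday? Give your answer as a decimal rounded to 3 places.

0.671

It's easier to compute the probability that all 17 are distinct.
P(all distinct) = 128/128 · 127/128 · ··· · 112/128 ≈ 0.329.
So the probability of at least one match is 1 − 0.329 = 0.671.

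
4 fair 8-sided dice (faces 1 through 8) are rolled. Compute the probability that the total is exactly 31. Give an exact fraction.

There are 8^4 = 4096 equally likely outcomes.
The number of ordered 4-tuples from {1,…,8} summing to 31 is 4.
P(sum = 31) = 4/4096 = 1/1024.

1/1024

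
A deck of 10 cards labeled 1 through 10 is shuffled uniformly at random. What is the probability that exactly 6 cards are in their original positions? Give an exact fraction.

1/1920

Choose which 6 of the 10 are fixed: C(10,6) = 210 ways.
The remaining 4 must have no fixed point: D(4) = 9.
P = 210·9/3628800 = 1/1920.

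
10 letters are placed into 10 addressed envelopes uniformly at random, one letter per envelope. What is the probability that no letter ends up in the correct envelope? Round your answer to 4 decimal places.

This is the derangement probability: permutations of 10 with no fixed point.
D(10) = 10! · (1 − 1/1! + 1/2! − ··· + (−1)^10/10!) = 1334961.
P = 1334961/3628800 = 16481/44800 ≈ 0.3679.

0.3679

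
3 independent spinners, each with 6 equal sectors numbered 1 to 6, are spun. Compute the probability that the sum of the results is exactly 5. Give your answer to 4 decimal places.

0.0278

There are 6^3 = 216 equally likely outcomes.
The number of ordered 3-tuples from {1,…,6} summing to 5 is 6.
P(sum = 5) = 6/216 = 1/36 ≈ 0.0278.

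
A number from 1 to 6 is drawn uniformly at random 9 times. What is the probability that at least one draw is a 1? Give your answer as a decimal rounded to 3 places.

P(no draw is a 1) = (5/6)^9 ≈ 0.194.
P(at least one) = 1 − 0.194 = 0.806.

0.806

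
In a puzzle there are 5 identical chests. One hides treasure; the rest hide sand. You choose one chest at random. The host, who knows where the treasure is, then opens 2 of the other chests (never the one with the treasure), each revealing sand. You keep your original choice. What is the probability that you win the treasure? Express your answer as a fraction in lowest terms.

1/5

The host can always open 2 empty chests regardless of your choice, so the reveals give no information about your original chest.
P(win by staying) = 1/5.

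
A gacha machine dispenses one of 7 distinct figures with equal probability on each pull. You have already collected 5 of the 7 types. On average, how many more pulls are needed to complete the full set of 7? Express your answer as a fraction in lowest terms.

21/2

Starting from 5 distinct types, each trial gives a new one with probability (7−i)/7 when i types are held, so the wait for the next new type is 7/(7−i).
E = 7/2 + 7/1 = 21/2.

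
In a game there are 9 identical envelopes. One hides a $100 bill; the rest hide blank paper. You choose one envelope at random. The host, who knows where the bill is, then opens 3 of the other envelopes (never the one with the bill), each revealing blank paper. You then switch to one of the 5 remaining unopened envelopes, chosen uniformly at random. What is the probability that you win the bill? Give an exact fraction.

Your original envelope holds the bill with probability 1/9, so the other 8 collectively hold it with probability 8/9.
The host can always find 3 empty envelopes to open, so the reveals don't change that 8/9; it is now spread over the 5 remaining unopened envelopes.
P(win by switching) = (8/9) · (1/5) = 8/45.

8/45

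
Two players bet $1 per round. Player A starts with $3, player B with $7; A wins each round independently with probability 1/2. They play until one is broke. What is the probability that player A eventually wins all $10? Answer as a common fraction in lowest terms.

3/10

With a fair step, P(i) = ½P(i−1) + ½P(i+1) with P(0)=0, P(10)=1 has the linear solution P(i) = i/10.
P(3) = 3/10.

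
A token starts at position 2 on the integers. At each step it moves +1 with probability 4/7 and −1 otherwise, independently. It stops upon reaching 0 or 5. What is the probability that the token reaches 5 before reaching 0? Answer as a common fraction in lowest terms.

448/781

Let r = q/p = (3/7)/(4/7) = 3/4. The recurrence P(i) = p·P(i+1) + q·P(i−1) with P(0)=0, P(5)=1 gives P(i) = (1 − r^i)/(1 − r^5).
P(2) = (1 − (3/4)^2) / (1 − (3/4)^5) = 448/781.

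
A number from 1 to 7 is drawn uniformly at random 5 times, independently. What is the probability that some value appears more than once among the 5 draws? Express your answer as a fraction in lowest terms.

2041/2401

P(all 5 different) = 7/7 · 6/7 · ··· · 3/7 = 360/2401.
P(at least two equal) = 1 − 360/2401 = 2041/2401.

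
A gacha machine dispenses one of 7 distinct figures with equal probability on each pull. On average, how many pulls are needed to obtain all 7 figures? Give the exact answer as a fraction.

After i distinct types are collected, each trial gives a new one with probability (7−i)/7, so the expected wait for the next new type is 7/(7−i).
E = 7/7 + 7/6 + 7/5 + 7/4 + 7/3 + 7/2 + 7/1 = 363/20.

363/20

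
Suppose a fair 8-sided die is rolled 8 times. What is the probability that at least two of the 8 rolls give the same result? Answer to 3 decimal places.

P(all 8 different) = 8/8 · 7/8 · ··· · 1/8 ≈ 0.002.
P(at least two equal) = 1 − 0.002 = 0.998.

0.998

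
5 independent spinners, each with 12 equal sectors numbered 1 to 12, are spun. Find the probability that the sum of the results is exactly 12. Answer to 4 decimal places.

0.0013

There are 12^5 = 248832 equally likely outcomes.
The number of ordered 5-tuples from {1,…,12} summing to 12 is 330.
P(sum = 12) = 330/248832 = 55/41472 ≈ 0.0013.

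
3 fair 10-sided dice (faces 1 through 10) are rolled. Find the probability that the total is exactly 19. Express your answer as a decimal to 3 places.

There are 10^3 = 1000 equally likely outcomes.
The number of ordered 3-tuples from {1,…,10} summing to 19 is 69.
P(sum = 19) = 69/1000 ≈ 0.069.

0.069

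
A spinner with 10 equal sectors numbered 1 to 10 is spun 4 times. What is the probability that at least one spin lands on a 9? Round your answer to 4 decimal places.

0.3439

P(no spin lands on a 9) = (9/10)^4 ≈ 0.6561.
P(at least one) = 1 − 0.6561 = 0.3439.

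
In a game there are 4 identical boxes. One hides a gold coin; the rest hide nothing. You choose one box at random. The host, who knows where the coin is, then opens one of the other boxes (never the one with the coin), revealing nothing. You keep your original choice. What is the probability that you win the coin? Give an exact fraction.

The host can always open an empty box regardless of your choice, so this gives no information about your original box.
P(win by staying) = 1/4.

1/4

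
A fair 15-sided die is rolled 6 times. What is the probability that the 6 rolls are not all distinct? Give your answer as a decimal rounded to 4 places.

P(all 6 different) = 15/15 · 14/15 · ··· · 10/15 ≈ 0.3164.
P(at least two equal) = 1 − 0.3164 = 0.6836.

0.6836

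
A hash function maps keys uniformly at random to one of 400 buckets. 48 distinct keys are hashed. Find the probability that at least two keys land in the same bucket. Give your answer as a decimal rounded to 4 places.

It's easier to compute the probability that all 48 are distinct.
P(all distinct) = 400/400 · 399/400 · ··· · 353/400 ≈ 0.0529.
So the probability of at least one match is 1 − 0.0529 = 0.9471.

0.9471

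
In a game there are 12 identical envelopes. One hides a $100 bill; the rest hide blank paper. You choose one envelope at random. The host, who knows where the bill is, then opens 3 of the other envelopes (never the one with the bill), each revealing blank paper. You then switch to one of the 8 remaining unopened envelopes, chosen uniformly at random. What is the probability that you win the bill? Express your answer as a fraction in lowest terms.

11/96

Your original envelope holds the bill with probability 1/12, so the other 11 collectively hold it with probability 11/12.
The host can always find 3 empty envelopes to open, so the reveals don't change that 11/12; it is now spread over the 8 remaining unopened envelopes.
P(win by switching) = (11/12) · (1/8) = 11/96.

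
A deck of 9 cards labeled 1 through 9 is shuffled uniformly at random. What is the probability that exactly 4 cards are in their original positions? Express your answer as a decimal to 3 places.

Choose which 4 of the 9 are fixed: C(9,4) = 126 ways.
The remaining 5 must have no fixed point: D(5) = 44.
P = 126·44/362880 = 11/720 ≈ 0.015.

0.015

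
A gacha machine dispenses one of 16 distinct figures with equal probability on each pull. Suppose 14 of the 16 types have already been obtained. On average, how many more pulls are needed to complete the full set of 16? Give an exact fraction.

Starting from 14 distinct types, each trial gives a new one with probability (16−i)/16 when i types are held, so the wait for the next new type is 16/(16−i).
E = 16/2 + 16/1 = 24.

24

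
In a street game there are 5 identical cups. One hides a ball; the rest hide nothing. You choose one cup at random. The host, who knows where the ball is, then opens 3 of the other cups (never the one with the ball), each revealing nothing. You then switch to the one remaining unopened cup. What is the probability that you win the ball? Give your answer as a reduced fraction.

Your original cup holds the ball with probability 1/5, so the other 4 collectively hold it with probability 4/5.
The host can always find 3 empty cups to open, so the reveals don't change that 4/5; it is now spread over the 1 remaining unopened cup.
P(win by switching) = (4/5) · (1/1) = 4/5.

4/5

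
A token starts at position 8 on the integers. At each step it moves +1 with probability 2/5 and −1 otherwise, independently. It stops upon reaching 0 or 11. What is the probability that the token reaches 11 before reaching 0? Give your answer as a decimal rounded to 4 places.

0.2881

Let r = q/p = (3/5)/(2/5) = 3/2. The recurrence P(i) = p·P(i+1) + q·P(i−1) with P(0)=0, P(11)=1 gives P(i) = (1 − r^i)/(1 − r^11).
P(8) = (1 − (3/2)^8) / (1 − (3/2)^11) = 50440/175099 ≈ 0.2881.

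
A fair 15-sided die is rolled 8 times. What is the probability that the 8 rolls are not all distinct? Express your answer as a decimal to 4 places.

0.8988

P(all 8 different) = 15/15 · 14/15 · ··· · 8/15 ≈ 0.1012.
P(at least two equal) = 1 − 0.1012 = 0.8988.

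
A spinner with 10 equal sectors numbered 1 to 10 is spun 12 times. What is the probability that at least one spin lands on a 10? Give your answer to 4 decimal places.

0.7176

P(no spin lands on a 10) = (9/10)^12 ≈ 0.2824.
P(at least one) = 1 − 0.2824 = 0.7176.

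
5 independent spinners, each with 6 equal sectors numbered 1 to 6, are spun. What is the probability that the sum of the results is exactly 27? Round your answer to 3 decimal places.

There are 6^5 = 7776 equally likely outcomes.
The number of ordered 5-tuples from {1,…,6} summing to 27 is 35.
P(sum = 27) = 35/7776 ≈ 0.005.

0.005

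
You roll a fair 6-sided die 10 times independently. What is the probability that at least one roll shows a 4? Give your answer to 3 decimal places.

0.838

P(no roll shows a 4) = (5/6)^10 ≈ 0.162.
P(at least one) = 1 − 0.162 = 0.838.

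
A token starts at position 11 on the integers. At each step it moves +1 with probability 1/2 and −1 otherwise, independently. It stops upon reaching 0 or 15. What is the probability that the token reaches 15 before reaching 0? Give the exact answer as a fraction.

11/15

With a fair step, P(i) = ½P(i−1) + ½P(i+1) with P(0)=0, P(15)=1 has the linear solution P(i) = i/15.
P(11) = 11/15.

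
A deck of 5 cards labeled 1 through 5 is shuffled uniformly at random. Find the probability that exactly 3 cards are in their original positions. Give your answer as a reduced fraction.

1/12

Choose which 3 of the 5 are fixed: C(5,3) = 10 ways.
The remaining 2 must have no fixed point: D(2) = 1.
P = 10·1/120 = 1/12.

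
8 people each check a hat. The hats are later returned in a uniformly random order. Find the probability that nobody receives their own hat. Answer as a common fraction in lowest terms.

This is the derangement probability: permutations of 8 with no fixed point.
D(8) = 8! · (1 − 1/1! + 1/2! − ··· + (−1)^8/8!) = 14833.
P = 14833/40320 = 2119/5760.

2119/5760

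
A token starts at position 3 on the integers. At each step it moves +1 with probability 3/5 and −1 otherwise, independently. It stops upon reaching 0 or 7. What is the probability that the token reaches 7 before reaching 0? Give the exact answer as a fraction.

1539/2059

Let r = q/p = (2/5)/(3/5) = 2/3. The recurrence P(i) = p·P(i+1) + q·P(i−1) with P(0)=0, P(7)=1 gives P(i) = (1 − r^i)/(1 − r^7).
P(3) = (1 − (2/3)^3) / (1 − (2/3)^7) = 1539/2059.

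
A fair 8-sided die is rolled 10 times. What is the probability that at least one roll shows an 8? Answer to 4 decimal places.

0.7369

P(no roll shows an 8) = (7/8)^10 ≈ 0.2631.
P(at least one) = 1 − 0.2631 = 0.7369.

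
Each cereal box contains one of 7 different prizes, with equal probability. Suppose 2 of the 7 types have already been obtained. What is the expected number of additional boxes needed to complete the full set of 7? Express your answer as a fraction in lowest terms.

959/60

Starting from 2 distinct types, each trial gives a new one with probability (7−i)/7 when i types are held, so the wait for the next new type is 7/(7−i).
E = 7/5 + 7/4 + 7/3 + 7/2 + 7/1 = 959/60.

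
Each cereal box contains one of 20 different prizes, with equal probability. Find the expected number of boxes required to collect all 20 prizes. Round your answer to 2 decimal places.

After i distinct types are collected, each trial gives a new one with probability (20−i)/20, so the expected wait for the next new type is 20/(20−i).
E = 20/20 + 20/19 + 20/18 + 20/17 + 20/16 + 20/15 + 20/14 + 20/13 + 20/12 + 20/11 + 20/10 + 20/9 + 20/8 + 20/7 + 20/6 + 20/5 + 20/4 + 20/3 + 20/2 + 20/1 = 279175675/3879876 ≈ 71.95.

71.95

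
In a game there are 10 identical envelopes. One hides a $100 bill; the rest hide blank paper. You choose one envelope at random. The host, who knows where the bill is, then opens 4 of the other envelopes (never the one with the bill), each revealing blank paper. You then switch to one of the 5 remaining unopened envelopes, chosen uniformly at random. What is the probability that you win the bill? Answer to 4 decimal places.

Your original envelope holds the bill with probability 1/10, so the other 9 collectively hold it with probability 9/10.
The host can always find 4 empty envelopes to open, so the reveals don't change that 9/10; it is now spread over the 5 remaining unopened envelopes.
P(win by switching) = (9/10) · (1/5) = 9/50 ≈ 0.1800.

0.1800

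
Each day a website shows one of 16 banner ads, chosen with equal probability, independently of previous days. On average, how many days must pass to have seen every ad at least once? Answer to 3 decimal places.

After i distinct types are collected, each trial gives a new one with probability (16−i)/16, so the expected wait for the next new type is 16/(16−i).
E = 16/16 + 16/15 + 16/14 + 16/13 + 16/12 + 16/11 + 16/10 + 16/9 + 16/8 + 16/7 + 16/6 + 16/5 + 16/4 + 16/3 + 16/2 + 16/1 = 2436559/45045 ≈ 54.092.

54.092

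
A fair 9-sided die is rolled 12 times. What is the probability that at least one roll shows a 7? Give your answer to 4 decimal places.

P(no roll shows a 7) = (8/9)^12 ≈ 0.2433.
P(at least one) = 1 − 0.2433 = 0.7567.

0.7567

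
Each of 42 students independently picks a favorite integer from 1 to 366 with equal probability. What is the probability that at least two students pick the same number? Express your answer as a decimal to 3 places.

0.913

It's easier to compute the probability that all 42 are distinct.
P(all distinct) = 366/366 · 365/366 · ··· · 325/366 ≈ 0.087.
So the probability of at least one match is 1 − 0.087 = 0.913.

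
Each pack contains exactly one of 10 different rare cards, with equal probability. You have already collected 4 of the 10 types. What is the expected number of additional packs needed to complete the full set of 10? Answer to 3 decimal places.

Starting from 4 distinct types, each trial gives a new one with probability (10−i)/10 when i types are held, so the wait for the next new type is 10/(10−i).
E = 10/6 + 10/5 + 10/4 + 10/3 + 10/2 + 10/1 = 49/2 ≈ 24.500.

24.500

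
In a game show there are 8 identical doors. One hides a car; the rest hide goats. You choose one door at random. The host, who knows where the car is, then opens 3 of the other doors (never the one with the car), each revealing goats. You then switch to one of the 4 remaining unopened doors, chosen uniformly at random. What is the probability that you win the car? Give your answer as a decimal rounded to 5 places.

Your original door holds the car with probability 1/8, so the other 7 collectively hold it with probability 7/8.
The host can always find 3 empty doors to open, so the reveals don't change that 7/8; it is now spread over the 4 remaining unopened doors.
P(win by switching) = (7/8) · (1/4) = 7/32 ≈ 0.21875.

0.21875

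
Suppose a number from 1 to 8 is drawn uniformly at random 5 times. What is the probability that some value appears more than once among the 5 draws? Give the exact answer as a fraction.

407/512

P(all 5 different) = 8/8 · 7/8 · ··· · 4/8 = 105/512.
P(at least two equal) = 1 − 105/512 = 407/512.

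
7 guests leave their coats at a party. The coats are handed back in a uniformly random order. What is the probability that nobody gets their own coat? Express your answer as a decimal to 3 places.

0.368

This is the derangement probability: permutations of 7 with no fixed point.
D(7) = 7! · (1 − 1/1! + 1/2! − ··· + (−1)^7/7!) = 1854.
P = 1854/5040 = 103/280 ≈ 0.368.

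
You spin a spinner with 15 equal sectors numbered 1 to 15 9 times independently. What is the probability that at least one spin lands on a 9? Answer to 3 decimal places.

0.463

P(no spin lands on a 9) = (14/15)^9 ≈ 0.537.
P(at least one) = 1 − 0.537 = 0.463.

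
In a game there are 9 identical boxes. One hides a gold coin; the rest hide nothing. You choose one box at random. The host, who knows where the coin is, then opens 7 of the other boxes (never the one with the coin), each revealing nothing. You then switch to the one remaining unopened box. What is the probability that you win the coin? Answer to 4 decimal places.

Your original box holds the coin with probability 1/9, so the other 8 collectively hold it with probability 8/9.
The host can always find 7 empty boxes to open, so the reveals don't change that 8/9; it is now spread over the 1 remaining unopened box.
P(win by switching) = (8/9) · (1/1) = 8/9 ≈ 0.8889.

0.8889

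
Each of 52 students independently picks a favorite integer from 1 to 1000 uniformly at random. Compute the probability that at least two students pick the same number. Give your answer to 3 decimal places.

0.741

It's easier to compute the probability that all 52 are distinct.
P(all distinct) = 1000/1000 · 999/1000 · ··· · 949/1000 ≈ 0.259.
So the probability of at least one match is 1 − 0.259 = 0.741.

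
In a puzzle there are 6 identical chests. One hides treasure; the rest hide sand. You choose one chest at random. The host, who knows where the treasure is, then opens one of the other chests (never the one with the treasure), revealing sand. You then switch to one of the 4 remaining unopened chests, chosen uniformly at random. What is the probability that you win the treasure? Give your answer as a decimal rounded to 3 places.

Your original chest holds the treasure with probability 1/6, so the other 5 collectively hold it with probability 5/6.
The host can always find an empty chest to open, so this doesn't change that 5/6; it is now spread over the 4 remaining unopened chests.
P(win by switching) = (5/6) · (1/4) = 5/24 ≈ 0.208.

0.208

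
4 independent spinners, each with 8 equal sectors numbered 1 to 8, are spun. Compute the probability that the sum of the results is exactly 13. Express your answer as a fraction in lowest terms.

There are 8^4 = 4096 equally likely outcomes.
The number of ordered 4-tuples from {1,…,8} summing to 13 is 204.
P(sum = 13) = 204/4096 = 51/1024.

51/1024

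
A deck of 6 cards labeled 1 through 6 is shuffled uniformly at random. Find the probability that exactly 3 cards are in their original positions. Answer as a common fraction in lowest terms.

1/18

Choose which 3 of the 6 are fixed: C(6,3) = 20 ways.
The remaining 3 must have no fixed point: D(3) = 2.
P = 20·2/720 = 1/18.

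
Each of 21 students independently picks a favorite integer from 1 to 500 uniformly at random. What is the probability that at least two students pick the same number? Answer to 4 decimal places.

0.3468

It's easier to compute the probability that all 21 are distinct.
P(all distinct) = 500/500 · 499/500 · ··· · 480/500 ≈ 0.6532.
So the probability of at least one match is 1 − 0.6532 = 0.3468.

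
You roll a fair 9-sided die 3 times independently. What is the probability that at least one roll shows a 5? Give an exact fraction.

217/729

P(no roll shows a 5) = (8/9)^3 = 512/729.
P(at least one) = 1 − 512/729 = 217/729.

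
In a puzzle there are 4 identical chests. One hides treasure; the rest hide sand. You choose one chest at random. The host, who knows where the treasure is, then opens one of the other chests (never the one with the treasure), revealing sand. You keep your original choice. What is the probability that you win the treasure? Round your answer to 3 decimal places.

0.250

The host can always open an empty chest regardless of your choice, so this gives no information about your original chest.
P(win by staying) = 1/4 ≈ 0.250.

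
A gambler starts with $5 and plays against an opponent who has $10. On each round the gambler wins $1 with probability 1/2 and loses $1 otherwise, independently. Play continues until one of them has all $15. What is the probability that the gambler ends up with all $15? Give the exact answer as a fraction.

With a fair step, P(i) = ½P(i−1) + ½P(i+1) with P(0)=0, P(15)=1 has the linear solution P(i) = i/15.
P(5) = 5/15 = 1/3.

1/3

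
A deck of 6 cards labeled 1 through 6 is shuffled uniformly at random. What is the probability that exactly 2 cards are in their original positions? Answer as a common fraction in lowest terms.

Choose which 2 of the 6 are fixed: C(6,2) = 15 ways.
The remaining 4 must have no fixed point: D(4) = 9.
P = 15·9/720 = 3/16.

3/16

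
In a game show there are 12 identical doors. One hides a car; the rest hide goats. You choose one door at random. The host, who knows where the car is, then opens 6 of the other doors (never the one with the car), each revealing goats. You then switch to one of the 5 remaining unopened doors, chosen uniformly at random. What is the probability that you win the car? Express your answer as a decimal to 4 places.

0.1833

Your original door holds the car with probability 1/12, so the other 11 collectively hold it with probability 11/12.
The host can always find 6 empty doors to open, so the reveals don't change that 11/12; it is now spread over the 5 remaining unopened doors.
P(win by switching) = (11/12) · (1/5) = 11/60 ≈ 0.1833.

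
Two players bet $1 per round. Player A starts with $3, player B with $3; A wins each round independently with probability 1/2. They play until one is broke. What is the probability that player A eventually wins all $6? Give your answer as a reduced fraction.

1/2

With a fair step, P(i) = ½P(i−1) + ½P(i+1) with P(0)=0, P(6)=1 has the linear solution P(i) = i/6.
P(3) = 3/6 = 1/2.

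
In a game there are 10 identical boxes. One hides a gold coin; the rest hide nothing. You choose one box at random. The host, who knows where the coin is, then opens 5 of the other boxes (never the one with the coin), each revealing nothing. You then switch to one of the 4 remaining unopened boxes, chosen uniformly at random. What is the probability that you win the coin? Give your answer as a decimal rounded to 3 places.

Your original box holds the coin with probability 1/10, so the other 9 collectively hold it with probability 9/10.
The host can always find 5 empty boxes to open, so the reveals don't change that 9/10; it is now spread over the 4 remaining unopened boxes.
P(win by switching) = (9/10) · (1/4) = 9/40 ≈ 0.225.

0.225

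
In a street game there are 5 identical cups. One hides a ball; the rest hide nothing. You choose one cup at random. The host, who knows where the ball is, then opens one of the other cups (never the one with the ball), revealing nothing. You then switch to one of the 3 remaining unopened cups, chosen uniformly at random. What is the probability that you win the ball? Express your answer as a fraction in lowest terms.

Your original cup holds the ball with probability 1/5, so the other 4 collectively hold it with probability 4/5.
The host can always find an empty cup to open, so this doesn't change that 4/5; it is now spread over the 3 remaining unopened cups.
P(win by switching) = (4/5) · (1/3) = 4/15.

4/15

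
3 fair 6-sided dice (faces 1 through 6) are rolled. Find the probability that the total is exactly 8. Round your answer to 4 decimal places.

There are 6^3 = 216 equally likely outcomes.
The number of ordered 3-tuples from {1,…,6} summing to 8 is 21.
P(sum = 8) = 21/216 = 7/72 ≈ 0.0972.

0.0972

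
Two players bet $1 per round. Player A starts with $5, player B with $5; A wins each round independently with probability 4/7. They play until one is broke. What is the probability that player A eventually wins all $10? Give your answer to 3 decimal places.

Let r = q/p = (3/7)/(4/7) = 3/4. The recurrence P(i) = p·P(i+1) + q·P(i−1) with P(0)=0, P(10)=1 gives P(i) = (1 − r^i)/(1 − r^10).
P(5) = (1 − (3/4)^5) / (1 − (3/4)^10) = 1024/1267 ≈ 0.808.

0.808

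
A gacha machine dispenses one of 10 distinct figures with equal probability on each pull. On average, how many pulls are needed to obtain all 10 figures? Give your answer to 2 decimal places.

After i distinct types are collected, each trial gives a new one with probability (10−i)/10, so the expected wait for the next new type is 10/(10−i).
E = 10/10 + 10/9 + 10/8 + 10/7 + 10/6 + 10/5 + 10/4 + 10/3 + 10/2 + 10/1 = 7381/252 ≈ 29.29.

29.29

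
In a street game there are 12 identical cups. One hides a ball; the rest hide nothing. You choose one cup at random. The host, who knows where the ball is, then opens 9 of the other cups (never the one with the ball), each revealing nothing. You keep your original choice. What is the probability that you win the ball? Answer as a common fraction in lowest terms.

The host can always open 9 empty cups regardless of your choice, so the reveals give no information about your original cup.
P(win by staying) = 1/12.

1/12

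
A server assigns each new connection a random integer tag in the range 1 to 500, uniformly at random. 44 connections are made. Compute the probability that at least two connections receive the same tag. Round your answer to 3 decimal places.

It's easier to compute the probability that all 44 are distinct.
P(all distinct) = 500/500 · 499/500 · ··· · 457/500 ≈ 0.142.
So the probability of at least one match is 1 − 0.142 = 0.858.

0.858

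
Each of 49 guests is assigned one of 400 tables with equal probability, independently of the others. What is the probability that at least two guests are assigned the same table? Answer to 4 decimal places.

0.9534

It's easier to compute the probability that all 49 are distinct.
P(all distinct) = 400/400 · 399/400 · ··· · 352/400 ≈ 0.0466.
So the probability of at least one match is 1 − 0.0466 = 0.9534.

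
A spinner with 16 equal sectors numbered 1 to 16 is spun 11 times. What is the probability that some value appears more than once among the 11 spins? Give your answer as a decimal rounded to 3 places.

P(all 11 different) = 16/16 · 15/16 · ··· · 6/16 ≈ 0.010.
P(at least two equal) = 1 − 0.010 = 0.990.

0.990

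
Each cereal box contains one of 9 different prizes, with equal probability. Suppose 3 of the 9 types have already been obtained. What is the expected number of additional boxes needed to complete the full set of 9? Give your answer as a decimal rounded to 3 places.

Starting from 3 distinct types, each trial gives a new one with probability (9−i)/9 when i types are held, so the wait for the next new type is 9/(9−i).
E = 9/6 + 9/5 + 9/4 + 9/3 + 9/2 + 9/1 = 441/20 ≈ 22.050.

22.050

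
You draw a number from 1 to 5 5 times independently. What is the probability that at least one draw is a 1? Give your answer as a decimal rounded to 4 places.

0.6723

P(no draw is a 1) = (4/5)^5 ≈ 0.3277.
P(at least one) = 1 − 0.3277 = 0.6723.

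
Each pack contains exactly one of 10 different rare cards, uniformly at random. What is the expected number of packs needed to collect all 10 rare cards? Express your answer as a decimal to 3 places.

After i distinct types are collected, each trial gives a new one with probability (10−i)/10, so the expected wait for the next new type is 10/(10−i).
E = 10/10 + 10/9 + 10/8 + 10/7 + 10/6 + 10/5 + 10/4 + 10/3 + 10/2 + 10/1 = 7381/252 ≈ 29.290.

29.290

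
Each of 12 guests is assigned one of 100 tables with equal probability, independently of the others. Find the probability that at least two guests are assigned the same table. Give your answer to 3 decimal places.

0.497

It's easier to compute the probability that all 12 are distinct.
P(all distinct) = 100/100 · 99/100 · ··· · 89/100 ≈ 0.503.
So the probability of at least one match is 1 − 0.503 = 0.497.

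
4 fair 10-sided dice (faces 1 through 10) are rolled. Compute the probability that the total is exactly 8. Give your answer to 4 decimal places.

There are 10^4 = 10000 equally likely outcomes.
The number of ordered 4-tuples from {1,…,10} summing to 8 is 35.
P(sum = 8) = 35/10000 = 7/2000 ≈ 0.0035.

0.0035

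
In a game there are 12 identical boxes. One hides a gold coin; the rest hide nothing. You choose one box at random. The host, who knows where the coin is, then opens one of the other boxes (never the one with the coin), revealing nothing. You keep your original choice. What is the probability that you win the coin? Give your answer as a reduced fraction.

The host can always open an empty box regardless of your choice, so this gives no information about your original box.
P(win by staying) = 1/12.

1/12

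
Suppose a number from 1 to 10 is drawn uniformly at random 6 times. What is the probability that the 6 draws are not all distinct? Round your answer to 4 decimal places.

0.8488

P(all 6 different) = 10/10 · 9/10 · ··· · 5/10 ≈ 0.1512.
P(at least two equal) = 1 − 0.1512 = 0.8488.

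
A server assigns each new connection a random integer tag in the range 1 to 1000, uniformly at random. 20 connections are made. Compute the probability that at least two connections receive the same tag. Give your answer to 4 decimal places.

0.1741

It's easier to compute the probability that all 20 are distinct.
P(all distinct) = 1000/1000 · 999/1000 · ··· · 981/1000 ≈ 0.8259.
So the probability of at least one match is 1 − 0.8259 = 0.1741.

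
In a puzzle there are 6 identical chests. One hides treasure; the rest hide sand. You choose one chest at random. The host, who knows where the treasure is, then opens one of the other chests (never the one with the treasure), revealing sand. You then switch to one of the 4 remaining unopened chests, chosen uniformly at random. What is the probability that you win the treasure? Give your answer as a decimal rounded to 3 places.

0.208

Your original chest holds the treasure with probability 1/6, so the other 5 collectively hold it with probability 5/6.
The host can always find an empty chest to open, so this doesn't change that 5/6; it is now spread over the 4 remaining unopened chests.
P(win by switching) = (5/6) · (1/4) = 5/24 ≈ 0.208.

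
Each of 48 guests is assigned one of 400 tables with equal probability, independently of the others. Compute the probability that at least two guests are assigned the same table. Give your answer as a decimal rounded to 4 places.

0.9471

It's easier to compute the probability that all 48 are distinct.
P(all distinct) = 400/400 · 399/400 · ··· · 353/400 ≈ 0.0529.
So the probability of at least one match is 1 − 0.0529 = 0.9471.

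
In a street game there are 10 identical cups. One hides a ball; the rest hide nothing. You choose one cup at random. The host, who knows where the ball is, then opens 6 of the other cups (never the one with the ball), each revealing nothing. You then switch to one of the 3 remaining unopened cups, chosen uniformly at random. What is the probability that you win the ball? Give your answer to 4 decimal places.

Your original cup holds the ball with probability 1/10, so the other 9 collectively hold it with probability 9/10.
The host can always find 6 empty cups to open, so the reveals don't change that 9/10; it is now spread over the 3 remaining unopened cups.
P(win by switching) = (9/10) · (1/3) = 3/10 ≈ 0.3000.

0.3000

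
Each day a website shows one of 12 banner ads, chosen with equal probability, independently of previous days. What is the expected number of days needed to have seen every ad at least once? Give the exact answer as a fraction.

86021/2310

After i distinct types are collected, each trial gives a new one with probability (12−i)/12, so the expected wait for the next new type is 12/(12−i).
E = 12/12 + 12/11 + 12/10 + 12/9 + 12/8 + 12/7 + 12/6 + 12/5 + 12/4 + 12/3 + 12/2 + 12/1 = 86021/2310.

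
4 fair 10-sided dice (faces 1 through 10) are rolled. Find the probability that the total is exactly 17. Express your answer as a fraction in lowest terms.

There are 10^4 = 10000 equally likely outcomes.
The number of ordered 4-tuples from {1,…,10} summing to 17 is 480.
P(sum = 17) = 480/10000 = 6/125.

6/125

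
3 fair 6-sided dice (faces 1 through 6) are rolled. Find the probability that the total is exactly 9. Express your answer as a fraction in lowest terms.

There are 6^3 = 216 equally likely outcomes.
The number of ordered 3-tuples from {1,…,6} summing to 9 is 25.
P(sum = 9) = 25/216.

25/216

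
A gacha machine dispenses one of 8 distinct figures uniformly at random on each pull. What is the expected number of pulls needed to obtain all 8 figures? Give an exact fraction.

After i distinct types are collected, each trial gives a new one with probability (8−i)/8, so the expected wait for the next new type is 8/(8−i).
E = 8/8 + 8/7 + 8/6 + 8/5 + 8/4 + 8/3 + 8/2 + 8/1 = 761/35.

761/35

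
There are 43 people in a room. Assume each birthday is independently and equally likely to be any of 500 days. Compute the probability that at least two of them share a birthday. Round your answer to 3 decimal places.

0.844

It's easier to compute the probability that all 43 are distinct.
P(all distinct) = 500/500 · 499/500 · ··· · 458/500 ≈ 0.156.
So the probability of at least one match is 1 − 0.156 = 0.844.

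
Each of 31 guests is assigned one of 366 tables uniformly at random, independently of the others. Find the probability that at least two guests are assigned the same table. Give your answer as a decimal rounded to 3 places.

0.729

It's easier to compute the probability that all 31 are distinct.
P(all distinct) = 366/366 · 365/366 · ··· · 336/366 ≈ 0.271.
So the probability of at least one match is 1 − 0.271 = 0.729.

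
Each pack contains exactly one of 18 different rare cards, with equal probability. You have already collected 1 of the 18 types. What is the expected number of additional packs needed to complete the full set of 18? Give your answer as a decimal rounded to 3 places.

61.912

Starting from 1 distinct type, each trial gives a new one with probability (18−i)/18 when i types are held, so the wait for the next new type is 18/(18−i).
E = 18/17 + 18/16 + 18/15 + 18/14 + 18/13 + 18/12 + 18/11 + 18/10 + 18/9 + 18/8 + 18/7 + 18/6 + 18/5 + 18/4 + 18/3 + 18/2 + 18/1 = 42142223/680680 ≈ 61.912.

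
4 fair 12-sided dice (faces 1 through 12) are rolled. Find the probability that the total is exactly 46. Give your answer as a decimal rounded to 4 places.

There are 12^4 = 20736 equally likely outcomes.
The number of ordered 4-tuples from {1,…,12} summing to 46 is 10.
P(sum = 46) = 10/20736 = 5/10368 ≈ 0.0005.

0.0005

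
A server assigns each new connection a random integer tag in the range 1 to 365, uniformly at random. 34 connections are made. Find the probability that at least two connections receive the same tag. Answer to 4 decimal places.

It's easier to compute the probability that all 34 are distinct.
P(all distinct) = 365/365 · 364/365 · ··· · 332/365 ≈ 0.2047.
So the probability of at least one match is 1 − 0.2047 = 0.7953.

0.7953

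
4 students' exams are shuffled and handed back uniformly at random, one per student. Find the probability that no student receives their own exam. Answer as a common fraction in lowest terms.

This is the derangement probability: permutations of 4 with no fixed point.
D(4) = 4! · (1 − 1/1! + 1/2! − ··· + (−1)^4/4!) = 9.
P = 9/24 = 3/8.

3/8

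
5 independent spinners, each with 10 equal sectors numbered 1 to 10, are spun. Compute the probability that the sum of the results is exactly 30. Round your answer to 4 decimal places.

0.0563

There are 10^5 = 100000 equally likely outcomes.
The number of ordered 5-tuples from {1,…,10} summing to 30 is 5631.
P(sum = 30) = 5631/100000 ≈ 0.0563.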